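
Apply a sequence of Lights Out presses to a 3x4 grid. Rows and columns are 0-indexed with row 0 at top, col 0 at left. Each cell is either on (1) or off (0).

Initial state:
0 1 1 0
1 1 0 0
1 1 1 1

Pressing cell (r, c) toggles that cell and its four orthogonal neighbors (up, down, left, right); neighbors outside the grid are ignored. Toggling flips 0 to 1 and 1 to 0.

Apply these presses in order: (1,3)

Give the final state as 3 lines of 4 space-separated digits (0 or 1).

After press 1 at (1,3):
0 1 1 1
1 1 1 1
1 1 1 0

Answer: 0 1 1 1
1 1 1 1
1 1 1 0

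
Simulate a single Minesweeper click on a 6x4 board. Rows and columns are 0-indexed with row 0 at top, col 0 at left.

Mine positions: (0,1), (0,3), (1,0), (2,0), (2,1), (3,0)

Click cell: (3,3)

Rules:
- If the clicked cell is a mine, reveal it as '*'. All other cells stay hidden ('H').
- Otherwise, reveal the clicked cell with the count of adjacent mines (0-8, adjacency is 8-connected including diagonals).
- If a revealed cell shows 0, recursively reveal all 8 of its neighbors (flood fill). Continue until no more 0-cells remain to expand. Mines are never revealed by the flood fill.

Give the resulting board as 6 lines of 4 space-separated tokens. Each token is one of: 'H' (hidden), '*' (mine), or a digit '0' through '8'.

H H H H
H H 3 1
H H 1 0
H 3 1 0
1 1 0 0
0 0 0 0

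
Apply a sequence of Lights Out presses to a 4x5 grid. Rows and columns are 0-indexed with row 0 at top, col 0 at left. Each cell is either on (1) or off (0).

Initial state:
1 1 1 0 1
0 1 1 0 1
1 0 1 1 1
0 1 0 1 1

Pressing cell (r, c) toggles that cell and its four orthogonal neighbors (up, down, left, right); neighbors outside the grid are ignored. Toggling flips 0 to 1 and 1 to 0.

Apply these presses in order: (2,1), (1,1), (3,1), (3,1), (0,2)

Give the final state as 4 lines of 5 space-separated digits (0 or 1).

After press 1 at (2,1):
1 1 1 0 1
0 0 1 0 1
0 1 0 1 1
0 0 0 1 1

After press 2 at (1,1):
1 0 1 0 1
1 1 0 0 1
0 0 0 1 1
0 0 0 1 1

After press 3 at (3,1):
1 0 1 0 1
1 1 0 0 1
0 1 0 1 1
1 1 1 1 1

After press 4 at (3,1):
1 0 1 0 1
1 1 0 0 1
0 0 0 1 1
0 0 0 1 1

After press 5 at (0,2):
1 1 0 1 1
1 1 1 0 1
0 0 0 1 1
0 0 0 1 1

Answer: 1 1 0 1 1
1 1 1 0 1
0 0 0 1 1
0 0 0 1 1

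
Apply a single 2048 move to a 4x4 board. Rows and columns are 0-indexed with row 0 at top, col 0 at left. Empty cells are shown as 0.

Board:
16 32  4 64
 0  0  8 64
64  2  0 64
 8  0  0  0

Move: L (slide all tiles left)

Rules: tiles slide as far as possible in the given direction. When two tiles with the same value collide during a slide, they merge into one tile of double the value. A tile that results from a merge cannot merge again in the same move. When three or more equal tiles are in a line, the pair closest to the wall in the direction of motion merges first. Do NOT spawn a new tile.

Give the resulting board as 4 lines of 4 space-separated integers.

Slide left:
row 0: [16, 32, 4, 64] -> [16, 32, 4, 64]
row 1: [0, 0, 8, 64] -> [8, 64, 0, 0]
row 2: [64, 2, 0, 64] -> [64, 2, 64, 0]
row 3: [8, 0, 0, 0] -> [8, 0, 0, 0]

Answer: 16 32  4 64
 8 64  0  0
64  2 64  0
 8  0  0  0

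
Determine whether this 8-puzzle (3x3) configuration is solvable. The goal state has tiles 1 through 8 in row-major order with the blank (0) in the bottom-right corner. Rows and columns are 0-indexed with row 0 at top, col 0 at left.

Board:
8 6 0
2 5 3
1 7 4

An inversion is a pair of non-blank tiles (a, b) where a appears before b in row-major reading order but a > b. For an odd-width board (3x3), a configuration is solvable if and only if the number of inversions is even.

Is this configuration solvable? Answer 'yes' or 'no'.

Inversions (pairs i<j in row-major order where tile[i] > tile[j] > 0): 18
18 is even, so the puzzle is solvable.

Answer: yes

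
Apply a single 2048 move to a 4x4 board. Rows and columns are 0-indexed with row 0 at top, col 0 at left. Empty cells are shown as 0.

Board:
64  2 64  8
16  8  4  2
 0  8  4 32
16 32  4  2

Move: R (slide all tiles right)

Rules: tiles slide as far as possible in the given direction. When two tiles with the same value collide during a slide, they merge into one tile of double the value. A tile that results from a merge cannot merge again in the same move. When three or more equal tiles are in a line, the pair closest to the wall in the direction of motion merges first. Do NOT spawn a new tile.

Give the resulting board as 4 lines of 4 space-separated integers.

Answer: 64  2 64  8
16  8  4  2
 0  8  4 32
16 32  4  2

Derivation:
Slide right:
row 0: [64, 2, 64, 8] -> [64, 2, 64, 8]
row 1: [16, 8, 4, 2] -> [16, 8, 4, 2]
row 2: [0, 8, 4, 32] -> [0, 8, 4, 32]
row 3: [16, 32, 4, 2] -> [16, 32, 4, 2]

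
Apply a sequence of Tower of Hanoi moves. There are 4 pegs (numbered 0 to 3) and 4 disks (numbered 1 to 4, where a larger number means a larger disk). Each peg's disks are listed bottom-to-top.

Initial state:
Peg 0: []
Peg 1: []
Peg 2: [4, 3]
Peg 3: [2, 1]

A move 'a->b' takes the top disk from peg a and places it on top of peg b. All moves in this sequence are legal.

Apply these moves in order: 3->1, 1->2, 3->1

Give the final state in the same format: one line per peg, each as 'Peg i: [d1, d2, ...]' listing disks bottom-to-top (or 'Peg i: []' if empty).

After move 1 (3->1):
Peg 0: []
Peg 1: [1]
Peg 2: [4, 3]
Peg 3: [2]

After move 2 (1->2):
Peg 0: []
Peg 1: []
Peg 2: [4, 3, 1]
Peg 3: [2]

After move 3 (3->1):
Peg 0: []
Peg 1: [2]
Peg 2: [4, 3, 1]
Peg 3: []

Answer: Peg 0: []
Peg 1: [2]
Peg 2: [4, 3, 1]
Peg 3: []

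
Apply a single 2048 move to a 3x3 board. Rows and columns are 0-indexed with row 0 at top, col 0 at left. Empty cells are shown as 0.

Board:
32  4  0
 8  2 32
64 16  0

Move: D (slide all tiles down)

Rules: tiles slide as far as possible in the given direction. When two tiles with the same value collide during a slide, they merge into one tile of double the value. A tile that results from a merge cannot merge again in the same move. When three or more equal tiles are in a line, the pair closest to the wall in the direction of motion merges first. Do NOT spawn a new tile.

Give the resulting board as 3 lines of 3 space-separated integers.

Answer: 32  4  0
 8  2  0
64 16 32

Derivation:
Slide down:
col 0: [32, 8, 64] -> [32, 8, 64]
col 1: [4, 2, 16] -> [4, 2, 16]
col 2: [0, 32, 0] -> [0, 0, 32]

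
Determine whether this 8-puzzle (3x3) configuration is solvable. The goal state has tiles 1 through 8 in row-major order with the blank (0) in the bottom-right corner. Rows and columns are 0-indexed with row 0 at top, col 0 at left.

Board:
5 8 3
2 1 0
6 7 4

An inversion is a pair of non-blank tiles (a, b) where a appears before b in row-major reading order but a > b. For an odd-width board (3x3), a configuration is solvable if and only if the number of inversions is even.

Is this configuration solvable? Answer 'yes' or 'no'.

Answer: no

Derivation:
Inversions (pairs i<j in row-major order where tile[i] > tile[j] > 0): 15
15 is odd, so the puzzle is not solvable.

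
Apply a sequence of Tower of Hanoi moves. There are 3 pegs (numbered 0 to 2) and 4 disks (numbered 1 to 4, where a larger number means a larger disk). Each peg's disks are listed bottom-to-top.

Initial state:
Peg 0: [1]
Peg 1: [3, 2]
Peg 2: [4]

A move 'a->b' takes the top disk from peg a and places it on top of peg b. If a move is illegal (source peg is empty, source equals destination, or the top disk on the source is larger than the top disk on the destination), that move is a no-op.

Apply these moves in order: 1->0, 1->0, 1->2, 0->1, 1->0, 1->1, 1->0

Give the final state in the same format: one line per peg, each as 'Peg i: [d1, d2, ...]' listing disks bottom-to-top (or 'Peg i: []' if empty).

Answer: Peg 0: [1]
Peg 1: [3]
Peg 2: [4, 2]

Derivation:
After move 1 (1->0):
Peg 0: [1]
Peg 1: [3, 2]
Peg 2: [4]

After move 2 (1->0):
Peg 0: [1]
Peg 1: [3, 2]
Peg 2: [4]

After move 3 (1->2):
Peg 0: [1]
Peg 1: [3]
Peg 2: [4, 2]

After move 4 (0->1):
Peg 0: []
Peg 1: [3, 1]
Peg 2: [4, 2]

After move 5 (1->0):
Peg 0: [1]
Peg 1: [3]
Peg 2: [4, 2]

After move 6 (1->1):
Peg 0: [1]
Peg 1: [3]
Peg 2: [4, 2]

After move 7 (1->0):
Peg 0: [1]
Peg 1: [3]
Peg 2: [4, 2]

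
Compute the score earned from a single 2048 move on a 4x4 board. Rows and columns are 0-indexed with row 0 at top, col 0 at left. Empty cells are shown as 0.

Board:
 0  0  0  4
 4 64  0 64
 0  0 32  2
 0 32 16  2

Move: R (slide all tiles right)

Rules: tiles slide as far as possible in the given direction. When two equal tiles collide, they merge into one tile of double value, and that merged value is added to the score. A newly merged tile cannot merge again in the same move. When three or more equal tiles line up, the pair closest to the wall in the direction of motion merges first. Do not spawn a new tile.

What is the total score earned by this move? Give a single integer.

Slide right:
row 0: [0, 0, 0, 4] -> [0, 0, 0, 4]  score +0 (running 0)
row 1: [4, 64, 0, 64] -> [0, 0, 4, 128]  score +128 (running 128)
row 2: [0, 0, 32, 2] -> [0, 0, 32, 2]  score +0 (running 128)
row 3: [0, 32, 16, 2] -> [0, 32, 16, 2]  score +0 (running 128)
Board after move:
  0   0   0   4
  0   0   4 128
  0   0  32   2
  0  32  16   2

Answer: 128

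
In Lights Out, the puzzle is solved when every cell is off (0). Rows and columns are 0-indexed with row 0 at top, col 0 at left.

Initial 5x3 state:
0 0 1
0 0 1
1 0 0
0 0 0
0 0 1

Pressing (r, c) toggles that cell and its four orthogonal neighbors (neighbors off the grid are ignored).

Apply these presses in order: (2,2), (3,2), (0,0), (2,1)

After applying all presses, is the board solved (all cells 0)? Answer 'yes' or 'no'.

Answer: no

Derivation:
After press 1 at (2,2):
0 0 1
0 0 0
1 1 1
0 0 1
0 0 1

After press 2 at (3,2):
0 0 1
0 0 0
1 1 0
0 1 0
0 0 0

After press 3 at (0,0):
1 1 1
1 0 0
1 1 0
0 1 0
0 0 0

After press 4 at (2,1):
1 1 1
1 1 0
0 0 1
0 0 0
0 0 0

Lights still on: 6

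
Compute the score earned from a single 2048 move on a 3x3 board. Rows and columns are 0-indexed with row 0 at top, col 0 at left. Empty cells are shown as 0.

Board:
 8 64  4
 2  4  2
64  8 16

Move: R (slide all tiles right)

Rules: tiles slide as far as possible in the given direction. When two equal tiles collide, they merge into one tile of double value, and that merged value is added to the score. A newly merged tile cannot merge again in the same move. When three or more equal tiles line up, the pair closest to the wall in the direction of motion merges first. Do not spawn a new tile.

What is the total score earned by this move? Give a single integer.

Slide right:
row 0: [8, 64, 4] -> [8, 64, 4]  score +0 (running 0)
row 1: [2, 4, 2] -> [2, 4, 2]  score +0 (running 0)
row 2: [64, 8, 16] -> [64, 8, 16]  score +0 (running 0)
Board after move:
 8 64  4
 2  4  2
64  8 16

Answer: 0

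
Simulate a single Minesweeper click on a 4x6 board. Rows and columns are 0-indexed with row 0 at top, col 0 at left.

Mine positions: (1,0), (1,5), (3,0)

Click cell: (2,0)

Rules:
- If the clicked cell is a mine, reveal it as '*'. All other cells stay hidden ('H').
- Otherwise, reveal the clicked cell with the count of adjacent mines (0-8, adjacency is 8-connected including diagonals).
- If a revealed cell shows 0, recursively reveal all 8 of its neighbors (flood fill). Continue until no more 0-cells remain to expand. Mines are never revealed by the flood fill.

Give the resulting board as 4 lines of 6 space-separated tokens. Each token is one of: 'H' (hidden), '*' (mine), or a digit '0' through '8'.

H H H H H H
H H H H H H
2 H H H H H
H H H H H H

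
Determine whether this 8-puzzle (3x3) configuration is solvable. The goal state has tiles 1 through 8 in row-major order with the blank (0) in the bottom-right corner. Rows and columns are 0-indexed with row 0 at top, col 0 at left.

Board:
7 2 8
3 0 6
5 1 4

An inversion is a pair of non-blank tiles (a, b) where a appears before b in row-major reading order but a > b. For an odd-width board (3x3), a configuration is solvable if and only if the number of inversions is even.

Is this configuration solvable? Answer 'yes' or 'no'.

Answer: yes

Derivation:
Inversions (pairs i<j in row-major order where tile[i] > tile[j] > 0): 18
18 is even, so the puzzle is solvable.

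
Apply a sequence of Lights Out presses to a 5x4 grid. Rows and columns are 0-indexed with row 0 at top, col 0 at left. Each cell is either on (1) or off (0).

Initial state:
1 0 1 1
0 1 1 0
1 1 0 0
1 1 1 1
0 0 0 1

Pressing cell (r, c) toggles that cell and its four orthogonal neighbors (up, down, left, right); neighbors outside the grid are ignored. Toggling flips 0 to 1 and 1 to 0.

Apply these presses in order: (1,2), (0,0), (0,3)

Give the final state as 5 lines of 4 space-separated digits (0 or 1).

Answer: 0 1 1 0
1 0 0 0
1 1 1 0
1 1 1 1
0 0 0 1

Derivation:
After press 1 at (1,2):
1 0 0 1
0 0 0 1
1 1 1 0
1 1 1 1
0 0 0 1

After press 2 at (0,0):
0 1 0 1
1 0 0 1
1 1 1 0
1 1 1 1
0 0 0 1

After press 3 at (0,3):
0 1 1 0
1 0 0 0
1 1 1 0
1 1 1 1
0 0 0 1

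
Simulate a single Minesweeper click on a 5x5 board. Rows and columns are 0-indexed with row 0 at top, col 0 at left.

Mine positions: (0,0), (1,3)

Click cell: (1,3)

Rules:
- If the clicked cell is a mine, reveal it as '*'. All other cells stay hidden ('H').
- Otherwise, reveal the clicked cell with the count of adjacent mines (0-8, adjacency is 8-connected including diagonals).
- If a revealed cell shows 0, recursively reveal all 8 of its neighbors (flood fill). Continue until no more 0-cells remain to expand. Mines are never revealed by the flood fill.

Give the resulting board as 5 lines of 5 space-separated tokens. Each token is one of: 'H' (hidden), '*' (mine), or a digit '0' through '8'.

H H H H H
H H H * H
H H H H H
H H H H H
H H H H H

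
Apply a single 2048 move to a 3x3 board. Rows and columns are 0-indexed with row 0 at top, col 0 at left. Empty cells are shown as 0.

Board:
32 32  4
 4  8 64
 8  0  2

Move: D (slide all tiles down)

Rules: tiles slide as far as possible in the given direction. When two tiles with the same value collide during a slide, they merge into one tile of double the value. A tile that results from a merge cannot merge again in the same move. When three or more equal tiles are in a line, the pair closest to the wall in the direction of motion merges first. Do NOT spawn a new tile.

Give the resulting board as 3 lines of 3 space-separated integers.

Answer: 32  0  4
 4 32 64
 8  8  2

Derivation:
Slide down:
col 0: [32, 4, 8] -> [32, 4, 8]
col 1: [32, 8, 0] -> [0, 32, 8]
col 2: [4, 64, 2] -> [4, 64, 2]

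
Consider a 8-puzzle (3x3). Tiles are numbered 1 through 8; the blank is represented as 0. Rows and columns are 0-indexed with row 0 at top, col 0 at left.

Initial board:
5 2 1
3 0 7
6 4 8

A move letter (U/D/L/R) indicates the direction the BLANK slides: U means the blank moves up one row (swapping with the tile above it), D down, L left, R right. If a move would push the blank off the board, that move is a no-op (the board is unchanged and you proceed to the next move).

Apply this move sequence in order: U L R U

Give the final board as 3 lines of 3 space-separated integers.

After move 1 (U):
5 0 1
3 2 7
6 4 8

After move 2 (L):
0 5 1
3 2 7
6 4 8

After move 3 (R):
5 0 1
3 2 7
6 4 8

After move 4 (U):
5 0 1
3 2 7
6 4 8

Answer: 5 0 1
3 2 7
6 4 8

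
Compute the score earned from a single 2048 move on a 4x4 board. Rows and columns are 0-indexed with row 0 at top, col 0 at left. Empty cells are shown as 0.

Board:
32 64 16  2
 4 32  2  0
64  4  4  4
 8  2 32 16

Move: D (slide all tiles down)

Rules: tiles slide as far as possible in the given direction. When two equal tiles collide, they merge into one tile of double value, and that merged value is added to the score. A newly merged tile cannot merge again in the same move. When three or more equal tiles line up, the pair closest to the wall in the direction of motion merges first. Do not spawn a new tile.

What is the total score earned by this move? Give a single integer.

Slide down:
col 0: [32, 4, 64, 8] -> [32, 4, 64, 8]  score +0 (running 0)
col 1: [64, 32, 4, 2] -> [64, 32, 4, 2]  score +0 (running 0)
col 2: [16, 2, 4, 32] -> [16, 2, 4, 32]  score +0 (running 0)
col 3: [2, 0, 4, 16] -> [0, 2, 4, 16]  score +0 (running 0)
Board after move:
32 64 16  0
 4 32  2  2
64  4  4  4
 8  2 32 16

Answer: 0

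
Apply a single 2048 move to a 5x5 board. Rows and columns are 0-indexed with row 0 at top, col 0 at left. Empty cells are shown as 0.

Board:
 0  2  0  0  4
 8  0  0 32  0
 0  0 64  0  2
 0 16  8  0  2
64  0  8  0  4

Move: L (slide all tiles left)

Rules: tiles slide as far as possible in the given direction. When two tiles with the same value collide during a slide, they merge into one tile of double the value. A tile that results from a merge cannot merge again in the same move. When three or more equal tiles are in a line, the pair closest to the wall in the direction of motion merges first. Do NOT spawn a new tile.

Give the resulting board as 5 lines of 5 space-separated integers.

Answer:  2  4  0  0  0
 8 32  0  0  0
64  2  0  0  0
16  8  2  0  0
64  8  4  0  0

Derivation:
Slide left:
row 0: [0, 2, 0, 0, 4] -> [2, 4, 0, 0, 0]
row 1: [8, 0, 0, 32, 0] -> [8, 32, 0, 0, 0]
row 2: [0, 0, 64, 0, 2] -> [64, 2, 0, 0, 0]
row 3: [0, 16, 8, 0, 2] -> [16, 8, 2, 0, 0]
row 4: [64, 0, 8, 0, 4] -> [64, 8, 4, 0, 0]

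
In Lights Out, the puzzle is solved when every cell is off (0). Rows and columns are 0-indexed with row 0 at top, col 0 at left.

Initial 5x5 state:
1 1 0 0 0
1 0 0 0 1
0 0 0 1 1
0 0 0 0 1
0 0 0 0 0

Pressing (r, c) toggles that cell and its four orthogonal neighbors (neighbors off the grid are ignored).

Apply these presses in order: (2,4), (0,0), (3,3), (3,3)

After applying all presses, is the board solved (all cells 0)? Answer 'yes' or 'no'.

Answer: yes

Derivation:
After press 1 at (2,4):
1 1 0 0 0
1 0 0 0 0
0 0 0 0 0
0 0 0 0 0
0 0 0 0 0

After press 2 at (0,0):
0 0 0 0 0
0 0 0 0 0
0 0 0 0 0
0 0 0 0 0
0 0 0 0 0

After press 3 at (3,3):
0 0 0 0 0
0 0 0 0 0
0 0 0 1 0
0 0 1 1 1
0 0 0 1 0

After press 4 at (3,3):
0 0 0 0 0
0 0 0 0 0
0 0 0 0 0
0 0 0 0 0
0 0 0 0 0

Lights still on: 0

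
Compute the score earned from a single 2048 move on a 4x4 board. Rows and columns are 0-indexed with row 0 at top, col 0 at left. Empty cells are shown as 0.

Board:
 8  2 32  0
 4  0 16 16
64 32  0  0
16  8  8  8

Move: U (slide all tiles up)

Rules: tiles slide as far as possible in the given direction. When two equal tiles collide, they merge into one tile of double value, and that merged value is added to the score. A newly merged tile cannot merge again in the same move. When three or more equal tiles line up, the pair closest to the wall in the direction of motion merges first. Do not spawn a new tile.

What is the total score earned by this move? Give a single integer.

Slide up:
col 0: [8, 4, 64, 16] -> [8, 4, 64, 16]  score +0 (running 0)
col 1: [2, 0, 32, 8] -> [2, 32, 8, 0]  score +0 (running 0)
col 2: [32, 16, 0, 8] -> [32, 16, 8, 0]  score +0 (running 0)
col 3: [0, 16, 0, 8] -> [16, 8, 0, 0]  score +0 (running 0)
Board after move:
 8  2 32 16
 4 32 16  8
64  8  8  0
16  0  0  0

Answer: 0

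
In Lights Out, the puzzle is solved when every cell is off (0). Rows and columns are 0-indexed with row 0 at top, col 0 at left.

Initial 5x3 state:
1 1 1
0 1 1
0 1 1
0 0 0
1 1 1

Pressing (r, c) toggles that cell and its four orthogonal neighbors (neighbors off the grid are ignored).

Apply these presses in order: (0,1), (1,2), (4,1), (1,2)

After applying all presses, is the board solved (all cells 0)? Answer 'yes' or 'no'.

After press 1 at (0,1):
0 0 0
0 0 1
0 1 1
0 0 0
1 1 1

After press 2 at (1,2):
0 0 1
0 1 0
0 1 0
0 0 0
1 1 1

After press 3 at (4,1):
0 0 1
0 1 0
0 1 0
0 1 0
0 0 0

After press 4 at (1,2):
0 0 0
0 0 1
0 1 1
0 1 0
0 0 0

Lights still on: 4

Answer: no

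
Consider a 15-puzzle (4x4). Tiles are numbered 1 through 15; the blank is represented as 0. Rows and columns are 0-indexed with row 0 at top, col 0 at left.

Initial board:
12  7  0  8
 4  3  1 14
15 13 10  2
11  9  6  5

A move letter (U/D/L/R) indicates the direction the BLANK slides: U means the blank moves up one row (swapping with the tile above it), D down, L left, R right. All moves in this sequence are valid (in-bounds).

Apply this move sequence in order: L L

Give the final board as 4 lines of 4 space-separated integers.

Answer:  0 12  7  8
 4  3  1 14
15 13 10  2
11  9  6  5

Derivation:
After move 1 (L):
12  0  7  8
 4  3  1 14
15 13 10  2
11  9  6  5

After move 2 (L):
 0 12  7  8
 4  3  1 14
15 13 10  2
11  9  6  5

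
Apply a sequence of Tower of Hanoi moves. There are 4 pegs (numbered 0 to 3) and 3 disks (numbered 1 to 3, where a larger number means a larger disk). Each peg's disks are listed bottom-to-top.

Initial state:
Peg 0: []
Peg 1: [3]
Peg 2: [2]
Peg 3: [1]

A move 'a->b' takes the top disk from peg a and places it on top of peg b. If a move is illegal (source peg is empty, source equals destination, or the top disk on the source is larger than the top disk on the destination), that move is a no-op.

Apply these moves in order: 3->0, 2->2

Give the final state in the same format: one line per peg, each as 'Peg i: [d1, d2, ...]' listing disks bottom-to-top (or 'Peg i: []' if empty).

Answer: Peg 0: [1]
Peg 1: [3]
Peg 2: [2]
Peg 3: []

Derivation:
After move 1 (3->0):
Peg 0: [1]
Peg 1: [3]
Peg 2: [2]
Peg 3: []

After move 2 (2->2):
Peg 0: [1]
Peg 1: [3]
Peg 2: [2]
Peg 3: []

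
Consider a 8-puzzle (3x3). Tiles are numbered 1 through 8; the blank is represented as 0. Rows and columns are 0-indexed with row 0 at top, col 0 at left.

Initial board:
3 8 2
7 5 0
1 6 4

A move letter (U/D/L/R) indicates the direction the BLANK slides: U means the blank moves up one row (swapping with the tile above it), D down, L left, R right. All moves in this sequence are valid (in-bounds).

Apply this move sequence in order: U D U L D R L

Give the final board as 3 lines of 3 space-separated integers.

Answer: 3 5 8
7 0 2
1 6 4

Derivation:
After move 1 (U):
3 8 0
7 5 2
1 6 4

After move 2 (D):
3 8 2
7 5 0
1 6 4

After move 3 (U):
3 8 0
7 5 2
1 6 4

After move 4 (L):
3 0 8
7 5 2
1 6 4

After move 5 (D):
3 5 8
7 0 2
1 6 4

After move 6 (R):
3 5 8
7 2 0
1 6 4

After move 7 (L):
3 5 8
7 0 2
1 6 4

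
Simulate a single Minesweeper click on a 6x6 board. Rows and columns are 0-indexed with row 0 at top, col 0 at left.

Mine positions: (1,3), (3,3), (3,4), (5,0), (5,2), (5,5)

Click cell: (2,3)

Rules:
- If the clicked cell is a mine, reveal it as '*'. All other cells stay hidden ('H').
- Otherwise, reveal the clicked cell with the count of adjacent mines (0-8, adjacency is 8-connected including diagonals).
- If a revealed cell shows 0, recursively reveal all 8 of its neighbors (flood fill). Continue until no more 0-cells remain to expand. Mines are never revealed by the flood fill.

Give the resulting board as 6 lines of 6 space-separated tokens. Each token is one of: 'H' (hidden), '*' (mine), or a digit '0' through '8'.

H H H H H H
H H H H H H
H H H 3 H H
H H H H H H
H H H H H H
H H H H H H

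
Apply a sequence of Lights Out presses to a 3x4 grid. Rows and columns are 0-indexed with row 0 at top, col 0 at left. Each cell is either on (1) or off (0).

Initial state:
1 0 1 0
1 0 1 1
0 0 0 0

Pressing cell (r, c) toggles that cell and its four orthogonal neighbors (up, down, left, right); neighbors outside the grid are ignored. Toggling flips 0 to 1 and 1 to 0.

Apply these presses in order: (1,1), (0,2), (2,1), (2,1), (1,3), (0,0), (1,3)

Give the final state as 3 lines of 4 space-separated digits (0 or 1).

Answer: 0 1 0 1
1 1 1 1
0 1 0 0

Derivation:
After press 1 at (1,1):
1 1 1 0
0 1 0 1
0 1 0 0

After press 2 at (0,2):
1 0 0 1
0 1 1 1
0 1 0 0

After press 3 at (2,1):
1 0 0 1
0 0 1 1
1 0 1 0

After press 4 at (2,1):
1 0 0 1
0 1 1 1
0 1 0 0

After press 5 at (1,3):
1 0 0 0
0 1 0 0
0 1 0 1

After press 6 at (0,0):
0 1 0 0
1 1 0 0
0 1 0 1

After press 7 at (1,3):
0 1 0 1
1 1 1 1
0 1 0 0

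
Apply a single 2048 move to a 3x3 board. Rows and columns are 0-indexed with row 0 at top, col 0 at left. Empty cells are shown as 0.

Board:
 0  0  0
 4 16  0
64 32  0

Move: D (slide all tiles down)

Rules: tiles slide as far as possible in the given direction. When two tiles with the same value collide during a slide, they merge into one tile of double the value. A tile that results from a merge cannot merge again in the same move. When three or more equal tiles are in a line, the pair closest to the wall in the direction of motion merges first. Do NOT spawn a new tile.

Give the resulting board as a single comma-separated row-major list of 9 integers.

Answer: 0, 0, 0, 4, 16, 0, 64, 32, 0

Derivation:
Slide down:
col 0: [0, 4, 64] -> [0, 4, 64]
col 1: [0, 16, 32] -> [0, 16, 32]
col 2: [0, 0, 0] -> [0, 0, 0]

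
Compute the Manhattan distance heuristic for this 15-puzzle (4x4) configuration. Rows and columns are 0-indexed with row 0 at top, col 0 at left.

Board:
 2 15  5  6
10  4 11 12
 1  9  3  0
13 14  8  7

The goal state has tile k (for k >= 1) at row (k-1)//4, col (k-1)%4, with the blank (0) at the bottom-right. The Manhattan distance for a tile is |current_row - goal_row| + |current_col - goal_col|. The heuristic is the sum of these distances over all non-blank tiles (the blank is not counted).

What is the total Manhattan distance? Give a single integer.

Tile 2: at (0,0), goal (0,1), distance |0-0|+|0-1| = 1
Tile 15: at (0,1), goal (3,2), distance |0-3|+|1-2| = 4
Tile 5: at (0,2), goal (1,0), distance |0-1|+|2-0| = 3
Tile 6: at (0,3), goal (1,1), distance |0-1|+|3-1| = 3
Tile 10: at (1,0), goal (2,1), distance |1-2|+|0-1| = 2
Tile 4: at (1,1), goal (0,3), distance |1-0|+|1-3| = 3
Tile 11: at (1,2), goal (2,2), distance |1-2|+|2-2| = 1
Tile 12: at (1,3), goal (2,3), distance |1-2|+|3-3| = 1
Tile 1: at (2,0), goal (0,0), distance |2-0|+|0-0| = 2
Tile 9: at (2,1), goal (2,0), distance |2-2|+|1-0| = 1
Tile 3: at (2,2), goal (0,2), distance |2-0|+|2-2| = 2
Tile 13: at (3,0), goal (3,0), distance |3-3|+|0-0| = 0
Tile 14: at (3,1), goal (3,1), distance |3-3|+|1-1| = 0
Tile 8: at (3,2), goal (1,3), distance |3-1|+|2-3| = 3
Tile 7: at (3,3), goal (1,2), distance |3-1|+|3-2| = 3
Sum: 1 + 4 + 3 + 3 + 2 + 3 + 1 + 1 + 2 + 1 + 2 + 0 + 0 + 3 + 3 = 29

Answer: 29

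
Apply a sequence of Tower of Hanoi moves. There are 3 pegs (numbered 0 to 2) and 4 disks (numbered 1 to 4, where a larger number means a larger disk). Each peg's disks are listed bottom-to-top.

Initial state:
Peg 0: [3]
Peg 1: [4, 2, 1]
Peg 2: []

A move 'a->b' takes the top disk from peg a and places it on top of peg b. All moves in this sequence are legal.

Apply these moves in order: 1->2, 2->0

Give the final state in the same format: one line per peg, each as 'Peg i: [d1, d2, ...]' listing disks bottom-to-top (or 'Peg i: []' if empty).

After move 1 (1->2):
Peg 0: [3]
Peg 1: [4, 2]
Peg 2: [1]

After move 2 (2->0):
Peg 0: [3, 1]
Peg 1: [4, 2]
Peg 2: []

Answer: Peg 0: [3, 1]
Peg 1: [4, 2]
Peg 2: []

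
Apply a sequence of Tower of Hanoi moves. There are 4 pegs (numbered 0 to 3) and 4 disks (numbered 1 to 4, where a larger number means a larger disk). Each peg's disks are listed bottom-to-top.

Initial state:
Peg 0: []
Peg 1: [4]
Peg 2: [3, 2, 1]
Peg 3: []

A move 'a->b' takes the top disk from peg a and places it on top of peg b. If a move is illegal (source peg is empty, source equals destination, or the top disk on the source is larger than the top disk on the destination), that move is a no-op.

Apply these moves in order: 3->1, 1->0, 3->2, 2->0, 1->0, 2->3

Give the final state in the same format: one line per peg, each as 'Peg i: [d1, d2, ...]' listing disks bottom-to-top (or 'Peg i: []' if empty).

After move 1 (3->1):
Peg 0: []
Peg 1: [4]
Peg 2: [3, 2, 1]
Peg 3: []

After move 2 (1->0):
Peg 0: [4]
Peg 1: []
Peg 2: [3, 2, 1]
Peg 3: []

After move 3 (3->2):
Peg 0: [4]
Peg 1: []
Peg 2: [3, 2, 1]
Peg 3: []

After move 4 (2->0):
Peg 0: [4, 1]
Peg 1: []
Peg 2: [3, 2]
Peg 3: []

After move 5 (1->0):
Peg 0: [4, 1]
Peg 1: []
Peg 2: [3, 2]
Peg 3: []

After move 6 (2->3):
Peg 0: [4, 1]
Peg 1: []
Peg 2: [3]
Peg 3: [2]

Answer: Peg 0: [4, 1]
Peg 1: []
Peg 2: [3]
Peg 3: [2]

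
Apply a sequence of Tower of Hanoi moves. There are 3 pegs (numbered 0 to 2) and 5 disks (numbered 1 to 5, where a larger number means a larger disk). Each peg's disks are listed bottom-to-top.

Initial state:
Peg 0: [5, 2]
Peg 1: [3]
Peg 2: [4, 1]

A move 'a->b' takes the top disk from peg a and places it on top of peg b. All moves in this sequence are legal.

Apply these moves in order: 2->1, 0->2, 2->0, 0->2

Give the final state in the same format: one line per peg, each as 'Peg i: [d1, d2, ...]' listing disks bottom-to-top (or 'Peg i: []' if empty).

Answer: Peg 0: [5]
Peg 1: [3, 1]
Peg 2: [4, 2]

Derivation:
After move 1 (2->1):
Peg 0: [5, 2]
Peg 1: [3, 1]
Peg 2: [4]

After move 2 (0->2):
Peg 0: [5]
Peg 1: [3, 1]
Peg 2: [4, 2]

After move 3 (2->0):
Peg 0: [5, 2]
Peg 1: [3, 1]
Peg 2: [4]

After move 4 (0->2):
Peg 0: [5]
Peg 1: [3, 1]
Peg 2: [4, 2]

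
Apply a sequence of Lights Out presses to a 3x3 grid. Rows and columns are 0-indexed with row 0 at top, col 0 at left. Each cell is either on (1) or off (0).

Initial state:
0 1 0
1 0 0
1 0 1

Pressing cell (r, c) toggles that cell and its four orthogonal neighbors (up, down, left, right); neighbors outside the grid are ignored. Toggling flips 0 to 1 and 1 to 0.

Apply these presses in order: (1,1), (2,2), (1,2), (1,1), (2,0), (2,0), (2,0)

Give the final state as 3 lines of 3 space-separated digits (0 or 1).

After press 1 at (1,1):
0 0 0
0 1 1
1 1 1

After press 2 at (2,2):
0 0 0
0 1 0
1 0 0

After press 3 at (1,2):
0 0 1
0 0 1
1 0 1

After press 4 at (1,1):
0 1 1
1 1 0
1 1 1

After press 5 at (2,0):
0 1 1
0 1 0
0 0 1

After press 6 at (2,0):
0 1 1
1 1 0
1 1 1

After press 7 at (2,0):
0 1 1
0 1 0
0 0 1

Answer: 0 1 1
0 1 0
0 0 1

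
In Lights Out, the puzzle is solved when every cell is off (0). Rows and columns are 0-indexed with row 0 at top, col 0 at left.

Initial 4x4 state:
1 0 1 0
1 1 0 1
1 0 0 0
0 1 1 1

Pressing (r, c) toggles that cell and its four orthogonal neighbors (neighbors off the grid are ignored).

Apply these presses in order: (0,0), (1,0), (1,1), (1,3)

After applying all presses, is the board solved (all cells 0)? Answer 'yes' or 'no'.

Answer: no

Derivation:
After press 1 at (0,0):
0 1 1 0
0 1 0 1
1 0 0 0
0 1 1 1

After press 2 at (1,0):
1 1 1 0
1 0 0 1
0 0 0 0
0 1 1 1

After press 3 at (1,1):
1 0 1 0
0 1 1 1
0 1 0 0
0 1 1 1

After press 4 at (1,3):
1 0 1 1
0 1 0 0
0 1 0 1
0 1 1 1

Lights still on: 9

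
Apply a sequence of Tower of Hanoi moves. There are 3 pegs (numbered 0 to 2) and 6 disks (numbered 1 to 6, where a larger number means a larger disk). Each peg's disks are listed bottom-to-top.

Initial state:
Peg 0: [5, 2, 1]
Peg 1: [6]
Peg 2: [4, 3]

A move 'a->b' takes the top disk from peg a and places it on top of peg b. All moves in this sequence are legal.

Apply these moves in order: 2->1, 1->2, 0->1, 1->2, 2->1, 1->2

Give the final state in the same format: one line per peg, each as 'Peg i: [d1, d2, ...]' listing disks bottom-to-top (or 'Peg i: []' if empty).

After move 1 (2->1):
Peg 0: [5, 2, 1]
Peg 1: [6, 3]
Peg 2: [4]

After move 2 (1->2):
Peg 0: [5, 2, 1]
Peg 1: [6]
Peg 2: [4, 3]

After move 3 (0->1):
Peg 0: [5, 2]
Peg 1: [6, 1]
Peg 2: [4, 3]

After move 4 (1->2):
Peg 0: [5, 2]
Peg 1: [6]
Peg 2: [4, 3, 1]

After move 5 (2->1):
Peg 0: [5, 2]
Peg 1: [6, 1]
Peg 2: [4, 3]

After move 6 (1->2):
Peg 0: [5, 2]
Peg 1: [6]
Peg 2: [4, 3, 1]

Answer: Peg 0: [5, 2]
Peg 1: [6]
Peg 2: [4, 3, 1]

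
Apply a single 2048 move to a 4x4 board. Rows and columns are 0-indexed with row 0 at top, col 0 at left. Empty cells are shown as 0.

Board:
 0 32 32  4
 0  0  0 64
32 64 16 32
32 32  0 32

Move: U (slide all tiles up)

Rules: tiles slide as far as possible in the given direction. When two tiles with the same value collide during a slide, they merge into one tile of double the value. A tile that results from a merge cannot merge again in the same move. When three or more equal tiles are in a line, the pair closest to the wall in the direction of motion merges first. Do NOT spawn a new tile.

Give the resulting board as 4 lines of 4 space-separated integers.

Slide up:
col 0: [0, 0, 32, 32] -> [64, 0, 0, 0]
col 1: [32, 0, 64, 32] -> [32, 64, 32, 0]
col 2: [32, 0, 16, 0] -> [32, 16, 0, 0]
col 3: [4, 64, 32, 32] -> [4, 64, 64, 0]

Answer: 64 32 32  4
 0 64 16 64
 0 32  0 64
 0  0  0  0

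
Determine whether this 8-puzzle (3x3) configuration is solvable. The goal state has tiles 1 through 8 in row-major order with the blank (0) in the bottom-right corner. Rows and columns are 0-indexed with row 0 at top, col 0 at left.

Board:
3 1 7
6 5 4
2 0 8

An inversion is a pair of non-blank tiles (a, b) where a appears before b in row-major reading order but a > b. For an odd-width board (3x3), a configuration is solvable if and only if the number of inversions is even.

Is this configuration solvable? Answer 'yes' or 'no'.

Answer: yes

Derivation:
Inversions (pairs i<j in row-major order where tile[i] > tile[j] > 0): 12
12 is even, so the puzzle is solvable.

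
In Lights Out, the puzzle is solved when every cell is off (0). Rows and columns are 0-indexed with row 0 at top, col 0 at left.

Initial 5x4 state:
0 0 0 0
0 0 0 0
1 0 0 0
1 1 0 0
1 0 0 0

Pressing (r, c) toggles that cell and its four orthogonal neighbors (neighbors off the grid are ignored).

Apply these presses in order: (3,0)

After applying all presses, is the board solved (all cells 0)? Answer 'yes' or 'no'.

Answer: yes

Derivation:
After press 1 at (3,0):
0 0 0 0
0 0 0 0
0 0 0 0
0 0 0 0
0 0 0 0

Lights still on: 0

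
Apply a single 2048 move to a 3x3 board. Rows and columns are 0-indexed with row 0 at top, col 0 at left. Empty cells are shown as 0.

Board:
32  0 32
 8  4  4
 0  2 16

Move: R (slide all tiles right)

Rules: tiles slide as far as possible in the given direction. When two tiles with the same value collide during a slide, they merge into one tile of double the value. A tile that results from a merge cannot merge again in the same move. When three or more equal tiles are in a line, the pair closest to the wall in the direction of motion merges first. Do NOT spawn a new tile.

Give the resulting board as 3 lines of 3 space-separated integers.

Slide right:
row 0: [32, 0, 32] -> [0, 0, 64]
row 1: [8, 4, 4] -> [0, 8, 8]
row 2: [0, 2, 16] -> [0, 2, 16]

Answer:  0  0 64
 0  8  8
 0  2 16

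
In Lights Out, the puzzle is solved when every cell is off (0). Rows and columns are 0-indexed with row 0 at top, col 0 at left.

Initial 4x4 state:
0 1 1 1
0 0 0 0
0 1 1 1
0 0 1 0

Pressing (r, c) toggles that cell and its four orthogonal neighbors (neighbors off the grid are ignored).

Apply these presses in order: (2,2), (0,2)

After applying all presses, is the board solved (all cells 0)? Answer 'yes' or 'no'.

After press 1 at (2,2):
0 1 1 1
0 0 1 0
0 0 0 0
0 0 0 0

After press 2 at (0,2):
0 0 0 0
0 0 0 0
0 0 0 0
0 0 0 0

Lights still on: 0

Answer: yes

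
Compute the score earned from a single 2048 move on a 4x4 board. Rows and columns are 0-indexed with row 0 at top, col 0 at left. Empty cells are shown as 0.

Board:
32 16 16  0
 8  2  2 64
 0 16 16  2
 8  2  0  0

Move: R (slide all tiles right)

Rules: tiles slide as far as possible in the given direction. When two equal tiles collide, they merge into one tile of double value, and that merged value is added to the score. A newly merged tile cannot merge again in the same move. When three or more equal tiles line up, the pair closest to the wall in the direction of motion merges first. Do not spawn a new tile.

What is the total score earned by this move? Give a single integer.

Answer: 68

Derivation:
Slide right:
row 0: [32, 16, 16, 0] -> [0, 0, 32, 32]  score +32 (running 32)
row 1: [8, 2, 2, 64] -> [0, 8, 4, 64]  score +4 (running 36)
row 2: [0, 16, 16, 2] -> [0, 0, 32, 2]  score +32 (running 68)
row 3: [8, 2, 0, 0] -> [0, 0, 8, 2]  score +0 (running 68)
Board after move:
 0  0 32 32
 0  8  4 64
 0  0 32  2
 0  0  8  2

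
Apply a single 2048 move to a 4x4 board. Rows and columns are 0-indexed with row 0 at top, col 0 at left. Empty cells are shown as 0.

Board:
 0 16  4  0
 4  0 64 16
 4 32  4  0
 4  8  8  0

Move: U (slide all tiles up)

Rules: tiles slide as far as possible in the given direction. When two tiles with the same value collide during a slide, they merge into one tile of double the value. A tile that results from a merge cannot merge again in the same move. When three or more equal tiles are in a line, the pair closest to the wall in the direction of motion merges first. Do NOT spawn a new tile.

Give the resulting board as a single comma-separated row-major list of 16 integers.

Answer: 8, 16, 4, 16, 4, 32, 64, 0, 0, 8, 4, 0, 0, 0, 8, 0

Derivation:
Slide up:
col 0: [0, 4, 4, 4] -> [8, 4, 0, 0]
col 1: [16, 0, 32, 8] -> [16, 32, 8, 0]
col 2: [4, 64, 4, 8] -> [4, 64, 4, 8]
col 3: [0, 16, 0, 0] -> [16, 0, 0, 0]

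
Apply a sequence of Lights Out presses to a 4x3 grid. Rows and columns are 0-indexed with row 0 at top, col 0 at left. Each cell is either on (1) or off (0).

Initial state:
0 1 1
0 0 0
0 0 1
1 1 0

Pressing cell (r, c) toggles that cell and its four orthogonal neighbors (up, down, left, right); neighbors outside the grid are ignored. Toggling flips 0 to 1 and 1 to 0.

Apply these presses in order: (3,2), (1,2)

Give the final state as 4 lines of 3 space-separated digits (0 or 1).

After press 1 at (3,2):
0 1 1
0 0 0
0 0 0
1 0 1

After press 2 at (1,2):
0 1 0
0 1 1
0 0 1
1 0 1

Answer: 0 1 0
0 1 1
0 0 1
1 0 1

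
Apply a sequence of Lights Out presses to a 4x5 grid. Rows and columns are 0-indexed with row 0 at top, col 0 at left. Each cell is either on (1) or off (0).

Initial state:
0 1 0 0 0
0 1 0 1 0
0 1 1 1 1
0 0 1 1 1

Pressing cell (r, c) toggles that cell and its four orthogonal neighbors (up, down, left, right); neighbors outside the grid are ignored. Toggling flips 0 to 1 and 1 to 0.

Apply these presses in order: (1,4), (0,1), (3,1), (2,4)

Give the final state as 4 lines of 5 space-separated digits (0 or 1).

After press 1 at (1,4):
0 1 0 0 1
0 1 0 0 1
0 1 1 1 0
0 0 1 1 1

After press 2 at (0,1):
1 0 1 0 1
0 0 0 0 1
0 1 1 1 0
0 0 1 1 1

After press 3 at (3,1):
1 0 1 0 1
0 0 0 0 1
0 0 1 1 0
1 1 0 1 1

After press 4 at (2,4):
1 0 1 0 1
0 0 0 0 0
0 0 1 0 1
1 1 0 1 0

Answer: 1 0 1 0 1
0 0 0 0 0
0 0 1 0 1
1 1 0 1 0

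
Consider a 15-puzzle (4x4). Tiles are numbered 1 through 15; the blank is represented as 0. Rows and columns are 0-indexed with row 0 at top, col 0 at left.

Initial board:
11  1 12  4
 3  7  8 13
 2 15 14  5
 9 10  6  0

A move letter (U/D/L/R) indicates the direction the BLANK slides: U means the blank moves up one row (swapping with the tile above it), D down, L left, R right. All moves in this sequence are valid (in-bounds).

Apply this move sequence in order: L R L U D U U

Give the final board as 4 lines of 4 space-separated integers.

After move 1 (L):
11  1 12  4
 3  7  8 13
 2 15 14  5
 9 10  0  6

After move 2 (R):
11  1 12  4
 3  7  8 13
 2 15 14  5
 9 10  6  0

After move 3 (L):
11  1 12  4
 3  7  8 13
 2 15 14  5
 9 10  0  6

After move 4 (U):
11  1 12  4
 3  7  8 13
 2 15  0  5
 9 10 14  6

After move 5 (D):
11  1 12  4
 3  7  8 13
 2 15 14  5
 9 10  0  6

After move 6 (U):
11  1 12  4
 3  7  8 13
 2 15  0  5
 9 10 14  6

After move 7 (U):
11  1 12  4
 3  7  0 13
 2 15  8  5
 9 10 14  6

Answer: 11  1 12  4
 3  7  0 13
 2 15  8  5
 9 10 14  6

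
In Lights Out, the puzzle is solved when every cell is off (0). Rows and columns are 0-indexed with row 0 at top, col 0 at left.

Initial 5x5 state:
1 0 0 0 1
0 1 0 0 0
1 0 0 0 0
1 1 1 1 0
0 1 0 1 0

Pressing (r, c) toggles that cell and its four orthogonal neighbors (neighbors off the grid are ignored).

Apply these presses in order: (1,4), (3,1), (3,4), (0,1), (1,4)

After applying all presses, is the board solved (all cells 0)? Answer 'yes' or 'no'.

After press 1 at (1,4):
1 0 0 0 0
0 1 0 1 1
1 0 0 0 1
1 1 1 1 0
0 1 0 1 0

After press 2 at (3,1):
1 0 0 0 0
0 1 0 1 1
1 1 0 0 1
0 0 0 1 0
0 0 0 1 0

After press 3 at (3,4):
1 0 0 0 0
0 1 0 1 1
1 1 0 0 0
0 0 0 0 1
0 0 0 1 1

After press 4 at (0,1):
0 1 1 0 0
0 0 0 1 1
1 1 0 0 0
0 0 0 0 1
0 0 0 1 1

After press 5 at (1,4):
0 1 1 0 1
0 0 0 0 0
1 1 0 0 1
0 0 0 0 1
0 0 0 1 1

Lights still on: 9

Answer: no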